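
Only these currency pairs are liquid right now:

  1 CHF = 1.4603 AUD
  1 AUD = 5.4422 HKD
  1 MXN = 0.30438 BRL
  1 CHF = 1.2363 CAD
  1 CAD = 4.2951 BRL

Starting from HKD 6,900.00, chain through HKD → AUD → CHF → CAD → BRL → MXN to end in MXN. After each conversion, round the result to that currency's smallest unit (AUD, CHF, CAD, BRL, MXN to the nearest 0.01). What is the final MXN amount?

HKD 6,900.00 ÷ 5.4422 = AUD 1,267.87
AUD 1,267.87 ÷ 1.4603 = CHF 868.23
CHF 868.23 × 1.2363 = CAD 1,073.39
CAD 1,073.39 × 4.2951 = BRL 4,610.32
BRL 4,610.32 ÷ 0.30438 = MXN 15,146.59

MXN 15,146.59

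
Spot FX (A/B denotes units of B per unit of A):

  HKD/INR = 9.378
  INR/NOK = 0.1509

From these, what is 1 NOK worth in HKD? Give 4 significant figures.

NOK/HKD = 0.7066

1 NOK ÷ 0.1509 = 6.62691 INR
6.62691 INR ÷ 9.378 = 0.706644 HKD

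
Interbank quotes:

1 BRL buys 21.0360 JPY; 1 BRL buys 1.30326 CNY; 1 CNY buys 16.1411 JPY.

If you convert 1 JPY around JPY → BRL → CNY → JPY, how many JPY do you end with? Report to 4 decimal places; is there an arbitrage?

1.0000 (no arbitrage)

Around JPY → BRL → CNY → JPY: 1 ÷ 21.0360 × 1.30326 × 16.1411 = 1.000002
Product ≈ 1 (deviation 0.000%, within rounding noise).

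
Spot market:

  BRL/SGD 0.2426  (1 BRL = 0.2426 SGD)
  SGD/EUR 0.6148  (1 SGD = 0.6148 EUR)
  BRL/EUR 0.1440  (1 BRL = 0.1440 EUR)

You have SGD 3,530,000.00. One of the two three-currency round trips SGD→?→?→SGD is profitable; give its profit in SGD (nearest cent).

Profitable loop is SGD → EUR → BRL → SGD:
SGD 3,530,000.00 × 0.6148 = EUR 2,170,244.00
EUR 2,170,244.00 ÷ 0.1440 = BRL 15,071,138.89
BRL 15,071,138.89 × 0.2426 = SGD 3,656,258.29
Profit = SGD 3,656,258.29 − SGD 3,530,000.00

Profit: SGD 126,258.29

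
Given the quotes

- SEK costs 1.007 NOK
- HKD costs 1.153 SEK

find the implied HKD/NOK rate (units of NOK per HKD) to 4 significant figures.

HKD/NOK = 1.161

1 HKD × 1.153 = 1.153 SEK
1.153 SEK × 1.007 = 1.16107 NOK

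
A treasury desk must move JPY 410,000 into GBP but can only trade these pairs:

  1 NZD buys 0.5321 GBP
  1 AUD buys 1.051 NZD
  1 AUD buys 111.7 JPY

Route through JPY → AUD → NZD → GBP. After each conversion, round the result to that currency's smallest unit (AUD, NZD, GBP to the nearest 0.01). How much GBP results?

GBP 2,052.71

JPY 410,000 ÷ 111.7 = AUD 3,670.55
AUD 3,670.55 × 1.051 = NZD 3,857.75
NZD 3,857.75 × 0.5321 = GBP 2,052.71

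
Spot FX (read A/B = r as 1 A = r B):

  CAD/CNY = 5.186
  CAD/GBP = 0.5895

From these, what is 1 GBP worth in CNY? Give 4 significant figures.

GBP/CNY = 8.797

1 GBP ÷ 0.5895 = 1.69635 CAD
1.69635 CAD × 5.186 = 8.79729 CNY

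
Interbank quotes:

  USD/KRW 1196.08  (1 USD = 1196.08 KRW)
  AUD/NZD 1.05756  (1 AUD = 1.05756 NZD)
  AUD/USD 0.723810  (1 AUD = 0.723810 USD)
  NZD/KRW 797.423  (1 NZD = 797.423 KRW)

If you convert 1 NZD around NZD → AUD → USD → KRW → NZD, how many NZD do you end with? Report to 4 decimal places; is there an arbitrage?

Around NZD → AUD → USD → KRW → NZD: 1 ÷ 1.05756 × 0.723810 × 1196.08 ÷ 797.423 = 1.026576
Product > 1; profitable direction is NZD → AUD → USD → KRW → NZD.

1.0266 (arbitrage exists)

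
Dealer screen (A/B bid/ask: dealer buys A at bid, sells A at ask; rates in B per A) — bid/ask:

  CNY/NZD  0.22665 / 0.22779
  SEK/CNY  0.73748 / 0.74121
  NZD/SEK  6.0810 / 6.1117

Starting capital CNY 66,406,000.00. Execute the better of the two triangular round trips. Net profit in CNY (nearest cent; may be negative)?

Best loop CNY → NZD → SEK → CNY:
CNY 66,406,000.00 × 0.22665 (sell CNY at bid) = NZD 15,050,919.90
NZD 15,050,919.90 × 6.0810 (sell NZD at bid) = SEK 91,524,643.91
SEK 91,524,643.91 × 0.73748 (sell SEK at bid) = CNY 67,497,594.39

Net profit: CNY 1,091,594.39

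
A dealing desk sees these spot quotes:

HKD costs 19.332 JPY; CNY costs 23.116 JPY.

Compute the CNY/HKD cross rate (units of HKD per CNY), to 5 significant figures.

1 CNY × 23.116 = 23.116 JPY
23.116 JPY ÷ 19.332 = 1.19574 HKD

CNY/HKD = 1.1957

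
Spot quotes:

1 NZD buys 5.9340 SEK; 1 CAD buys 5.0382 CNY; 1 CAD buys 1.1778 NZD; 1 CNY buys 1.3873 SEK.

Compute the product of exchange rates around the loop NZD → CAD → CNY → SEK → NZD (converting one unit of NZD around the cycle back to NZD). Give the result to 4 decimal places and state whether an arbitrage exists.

1.0001 (no arbitrage)

Around NZD → CAD → CNY → SEK → NZD: 1 ÷ 1.1778 × 5.0382 × 1.3873 ÷ 5.9340 = 1.000061
Product ≈ 1 (deviation 0.006%, within rounding noise).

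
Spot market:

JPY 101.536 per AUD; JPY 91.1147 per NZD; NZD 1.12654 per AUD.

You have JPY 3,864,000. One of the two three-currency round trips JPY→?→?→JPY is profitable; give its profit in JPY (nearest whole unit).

Profitable loop is JPY → AUD → NZD → JPY:
JPY 3,864,000 ÷ 101.536 = AUD 38,055.47
AUD 38,055.47 × 1.12654 = NZD 42,871.01
NZD 42,871.01 × 91.1147 = JPY 3,906,179
Profit = JPY 3,906,179 − JPY 3,864,000

Profit: JPY 42,179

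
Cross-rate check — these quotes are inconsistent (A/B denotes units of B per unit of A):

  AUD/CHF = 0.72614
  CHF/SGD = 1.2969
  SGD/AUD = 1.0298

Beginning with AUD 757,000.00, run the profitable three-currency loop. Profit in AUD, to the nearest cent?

Profitable loop is AUD → SGD → CHF → AUD:
AUD 757,000.00 ÷ 1.0298 = SGD 735,094.19
SGD 735,094.19 ÷ 1.2969 = CHF 566,808.69
CHF 566,808.69 ÷ 0.72614 = AUD 780,577.70
Profit = AUD 780,577.70 − AUD 757,000.00

Profit: AUD 23,577.70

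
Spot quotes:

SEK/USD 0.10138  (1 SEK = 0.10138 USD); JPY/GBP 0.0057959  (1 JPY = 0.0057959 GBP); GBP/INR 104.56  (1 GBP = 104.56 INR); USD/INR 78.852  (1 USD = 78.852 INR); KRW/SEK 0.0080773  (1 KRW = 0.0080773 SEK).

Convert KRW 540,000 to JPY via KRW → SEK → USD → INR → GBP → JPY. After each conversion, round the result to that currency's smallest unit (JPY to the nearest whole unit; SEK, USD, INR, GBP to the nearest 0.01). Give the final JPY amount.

JPY 57,535

KRW 540,000 × 0.0080773 = SEK 4,361.74
SEK 4,361.74 × 0.10138 = USD 442.19
USD 442.19 × 78.852 = INR 34,867.57
INR 34,867.57 ÷ 104.56 = GBP 333.47
GBP 333.47 ÷ 0.0057959 = JPY 57,535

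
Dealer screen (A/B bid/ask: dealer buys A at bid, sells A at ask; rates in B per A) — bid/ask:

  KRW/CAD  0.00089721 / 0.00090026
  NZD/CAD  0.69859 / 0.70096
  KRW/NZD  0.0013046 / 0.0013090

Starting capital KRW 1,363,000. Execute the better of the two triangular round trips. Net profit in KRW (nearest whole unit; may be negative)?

Best loop KRW → NZD → CAD → KRW:
KRW 1,363,000 × 0.0013046 (sell KRW at bid) = NZD 1,778.17
NZD 1,778.17 × 0.69859 (sell NZD at bid) = CAD 1,242.21
CAD 1,242.21 ÷ 0.00090026 (buy KRW at ask) = KRW 1,379,837

Net profit: KRW 16,837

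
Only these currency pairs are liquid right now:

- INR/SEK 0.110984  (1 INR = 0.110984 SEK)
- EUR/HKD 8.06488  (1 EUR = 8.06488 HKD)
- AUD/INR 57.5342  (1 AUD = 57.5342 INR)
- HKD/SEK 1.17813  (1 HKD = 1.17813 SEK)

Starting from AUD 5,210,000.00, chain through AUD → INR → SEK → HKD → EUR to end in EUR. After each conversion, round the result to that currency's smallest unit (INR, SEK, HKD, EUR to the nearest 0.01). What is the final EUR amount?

AUD 5,210,000.00 × 57.5342 = INR 299,753,182.00
INR 299,753,182.00 × 0.110984 = SEK 33,267,807.15
SEK 33,267,807.15 ÷ 1.17813 = HKD 28,237,806.65
HKD 28,237,806.65 ÷ 8.06488 = EUR 3,501,330.04

EUR 3,501,330.04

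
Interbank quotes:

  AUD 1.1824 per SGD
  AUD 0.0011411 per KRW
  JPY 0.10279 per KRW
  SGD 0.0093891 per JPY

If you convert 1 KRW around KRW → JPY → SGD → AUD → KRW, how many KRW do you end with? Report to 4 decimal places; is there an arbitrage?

Around KRW → JPY → SGD → AUD → KRW: 1 × 0.10279 × 0.0093891 × 1.1824 ÷ 0.0011411 = 1.000036
Product ≈ 1 (deviation 0.004%, within rounding noise).

1.0000 (no arbitrage)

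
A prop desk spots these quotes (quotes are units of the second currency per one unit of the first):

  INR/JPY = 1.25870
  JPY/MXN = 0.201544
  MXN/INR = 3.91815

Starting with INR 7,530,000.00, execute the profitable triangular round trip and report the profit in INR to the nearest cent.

Profitable loop is INR → MXN → JPY → INR:
INR 7,530,000.00 ÷ 3.91815 = MXN 1,921,825.35
MXN 1,921,825.35 ÷ 0.201544 = JPY 9,535,513
JPY 9,535,513 ÷ 1.25870 = INR 7,575,683.32
Profit = INR 7,575,683.32 − INR 7,530,000.00

Profit: INR 45,683.32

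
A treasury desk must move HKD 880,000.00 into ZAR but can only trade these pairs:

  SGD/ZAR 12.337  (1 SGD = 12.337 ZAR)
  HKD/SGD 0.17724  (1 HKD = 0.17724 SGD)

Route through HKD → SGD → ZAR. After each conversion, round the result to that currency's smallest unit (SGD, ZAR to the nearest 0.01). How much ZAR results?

ZAR 1,924,216.69

HKD 880,000.00 × 0.17724 = SGD 155,971.20
SGD 155,971.20 × 12.337 = ZAR 1,924,216.69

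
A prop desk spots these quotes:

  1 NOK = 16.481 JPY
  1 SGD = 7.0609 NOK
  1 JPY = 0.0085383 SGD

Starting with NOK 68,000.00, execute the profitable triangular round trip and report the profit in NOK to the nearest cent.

Profitable loop is NOK → SGD → JPY → NOK:
NOK 68,000.00 ÷ 7.0609 = SGD 9,630.50
SGD 9,630.50 ÷ 0.0085383 = JPY 1,127,918
JPY 1,127,918 ÷ 16.481 = NOK 68,437.46
Profit = NOK 68,437.46 − NOK 68,000.00

Profit: NOK 437.46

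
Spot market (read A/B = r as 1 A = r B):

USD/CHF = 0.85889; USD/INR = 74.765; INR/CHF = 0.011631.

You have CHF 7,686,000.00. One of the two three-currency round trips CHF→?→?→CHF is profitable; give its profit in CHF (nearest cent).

Profit: CHF 95,767.07

Profitable loop is CHF → USD → INR → CHF:
CHF 7,686,000.00 ÷ 0.85889 = USD 8,948,759.45
USD 8,948,759.45 × 74.765 = INR 669,053,999.93
INR 669,053,999.93 × 0.011631 = CHF 7,781,767.07
Profit = CHF 7,781,767.07 − CHF 7,686,000.00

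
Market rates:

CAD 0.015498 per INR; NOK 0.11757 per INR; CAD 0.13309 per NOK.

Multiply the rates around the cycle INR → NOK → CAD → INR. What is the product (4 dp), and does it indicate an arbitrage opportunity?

1.0096 (arbitrage exists)

Around INR → NOK → CAD → INR: 1 × 0.11757 × 0.13309 ÷ 0.015498 = 1.009639
Product > 1; profitable direction is INR → NOK → CAD → INR.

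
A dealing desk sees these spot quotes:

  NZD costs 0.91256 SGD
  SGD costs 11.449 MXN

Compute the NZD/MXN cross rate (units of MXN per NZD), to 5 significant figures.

NZD/MXN = 10.448

1 NZD × 0.91256 = 0.91256 SGD
0.91256 SGD × 11.449 = 10.4479 MXN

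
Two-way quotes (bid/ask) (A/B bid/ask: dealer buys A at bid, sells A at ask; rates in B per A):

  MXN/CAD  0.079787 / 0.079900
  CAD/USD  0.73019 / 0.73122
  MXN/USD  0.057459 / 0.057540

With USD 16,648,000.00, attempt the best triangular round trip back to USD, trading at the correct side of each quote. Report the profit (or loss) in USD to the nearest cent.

Net profit: USD 208,221.38

Best loop USD → MXN → CAD → USD:
USD 16,648,000.00 ÷ 0.057540 (buy MXN at ask) = MXN 289,329,162.32
MXN 289,329,162.32 × 0.079787 (sell MXN at bid) = CAD 23,084,705.87
CAD 23,084,705.87 × 0.73019 (sell CAD at bid) = USD 16,856,221.38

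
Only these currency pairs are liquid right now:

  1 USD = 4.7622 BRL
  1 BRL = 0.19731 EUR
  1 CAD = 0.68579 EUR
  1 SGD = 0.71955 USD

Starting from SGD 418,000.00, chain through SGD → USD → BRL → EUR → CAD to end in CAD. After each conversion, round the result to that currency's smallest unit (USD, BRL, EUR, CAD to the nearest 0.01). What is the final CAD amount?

CAD 412,100.21

SGD 418,000.00 × 0.71955 = USD 300,771.90
USD 300,771.90 × 4.7622 = BRL 1,432,335.94
BRL 1,432,335.94 × 0.19731 = EUR 282,614.20
EUR 282,614.20 ÷ 0.68579 = CAD 412,100.21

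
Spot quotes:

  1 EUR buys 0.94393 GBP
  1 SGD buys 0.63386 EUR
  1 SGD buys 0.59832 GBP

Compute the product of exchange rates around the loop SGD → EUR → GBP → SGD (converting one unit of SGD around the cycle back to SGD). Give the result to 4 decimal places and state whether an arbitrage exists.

Around SGD → EUR → GBP → SGD: 1 × 0.63386 × 0.94393 ÷ 0.59832 = 0.999999
Product ≈ 1 (deviation 0.000%, within rounding noise).

1.0000 (no arbitrage)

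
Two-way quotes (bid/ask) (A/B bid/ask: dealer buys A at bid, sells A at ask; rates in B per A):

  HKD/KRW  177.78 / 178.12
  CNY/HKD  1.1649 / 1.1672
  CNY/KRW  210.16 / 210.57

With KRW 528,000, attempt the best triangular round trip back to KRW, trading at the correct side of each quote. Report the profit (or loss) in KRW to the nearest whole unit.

Net profit: KRW 5,735

Best loop KRW → HKD → CNY → KRW:
KRW 528,000 ÷ 178.12 (buy HKD at ask) = HKD 2,964.29
HKD 2,964.29 ÷ 1.1672 (buy CNY at ask) = CNY 2,539.66
CNY 2,539.66 × 210.16 (sell CNY at bid) = KRW 533,735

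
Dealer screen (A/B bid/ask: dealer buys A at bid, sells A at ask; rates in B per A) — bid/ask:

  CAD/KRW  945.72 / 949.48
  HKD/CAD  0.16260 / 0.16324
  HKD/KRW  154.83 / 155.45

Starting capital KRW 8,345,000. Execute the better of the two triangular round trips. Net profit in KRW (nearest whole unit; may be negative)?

Net result: KRW -8,782 (no profitable arbitrage after spreads)

Best loop KRW → CAD → HKD → KRW:
KRW 8,345,000 ÷ 949.48 (buy CAD at ask) = CAD 8,789.02
CAD 8,789.02 ÷ 0.16324 (buy HKD at ask) = HKD 53,841.10
HKD 53,841.10 × 154.83 (sell HKD at bid) = KRW 8,336,218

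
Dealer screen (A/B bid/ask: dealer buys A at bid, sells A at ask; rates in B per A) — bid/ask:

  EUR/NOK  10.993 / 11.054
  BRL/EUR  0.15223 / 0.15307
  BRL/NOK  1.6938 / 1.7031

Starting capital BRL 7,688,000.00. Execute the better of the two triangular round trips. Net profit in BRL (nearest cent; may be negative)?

Best loop BRL → NOK → EUR → BRL:
BRL 7,688,000.00 × 1.6938 (sell BRL at bid) = NOK 13,021,934.40
NOK 13,021,934.40 ÷ 11.054 (buy EUR at ask) = EUR 1,178,029.17
EUR 1,178,029.17 ÷ 0.15307 (buy BRL at ask) = BRL 7,696,015.98

Net profit: BRL 8,015.98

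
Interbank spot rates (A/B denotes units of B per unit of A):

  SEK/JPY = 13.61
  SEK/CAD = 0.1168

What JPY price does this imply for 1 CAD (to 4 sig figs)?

CAD/JPY = 116.5

1 CAD ÷ 0.1168 = 8.56164 SEK
8.56164 SEK × 13.61 = 116.524 JPY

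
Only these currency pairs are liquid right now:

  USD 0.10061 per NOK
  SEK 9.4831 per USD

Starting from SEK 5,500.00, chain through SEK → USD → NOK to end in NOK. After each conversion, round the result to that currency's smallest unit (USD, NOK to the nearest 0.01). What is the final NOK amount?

NOK 5,764.64

SEK 5,500.00 ÷ 9.4831 = USD 579.98
USD 579.98 ÷ 0.10061 = NOK 5,764.64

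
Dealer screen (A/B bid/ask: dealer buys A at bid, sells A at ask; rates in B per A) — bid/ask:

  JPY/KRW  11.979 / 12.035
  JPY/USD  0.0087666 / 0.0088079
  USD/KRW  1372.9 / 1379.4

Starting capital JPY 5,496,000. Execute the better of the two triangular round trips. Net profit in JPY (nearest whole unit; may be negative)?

Net profit: JPY 304

Best loop JPY → USD → KRW → JPY:
JPY 5,496,000 × 0.0087666 (sell JPY at bid) = USD 48,181.23
USD 48,181.23 × 1372.9 (sell USD at bid) = KRW 66,148,016
KRW 66,148,016 ÷ 12.035 (buy JPY at ask) = JPY 5,496,304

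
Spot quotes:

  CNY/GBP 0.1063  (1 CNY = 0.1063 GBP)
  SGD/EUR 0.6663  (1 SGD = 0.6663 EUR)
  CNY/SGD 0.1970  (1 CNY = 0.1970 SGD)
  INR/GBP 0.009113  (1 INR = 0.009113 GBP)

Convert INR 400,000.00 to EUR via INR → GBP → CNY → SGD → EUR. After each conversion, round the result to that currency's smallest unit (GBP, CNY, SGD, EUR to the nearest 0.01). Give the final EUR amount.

INR 400,000.00 × 0.009113 = GBP 3,645.20
GBP 3,645.20 ÷ 0.1063 = CNY 34,291.63
CNY 34,291.63 × 0.1970 = SGD 6,755.45
SGD 6,755.45 × 0.6663 = EUR 4,501.16

EUR 4,501.16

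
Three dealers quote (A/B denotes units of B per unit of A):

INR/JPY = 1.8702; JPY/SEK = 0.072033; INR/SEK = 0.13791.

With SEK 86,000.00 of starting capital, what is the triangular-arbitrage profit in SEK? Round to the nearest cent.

Profit: SEK 2,038.91

Profitable loop is SEK → JPY → INR → SEK:
SEK 86,000.00 ÷ 0.072033 = JPY 1,193,897
JPY 1,193,897 ÷ 1.8702 = INR 638,379.45
INR 638,379.45 × 0.13791 = SEK 88,038.91
Profit = SEK 88,038.91 − SEK 86,000.00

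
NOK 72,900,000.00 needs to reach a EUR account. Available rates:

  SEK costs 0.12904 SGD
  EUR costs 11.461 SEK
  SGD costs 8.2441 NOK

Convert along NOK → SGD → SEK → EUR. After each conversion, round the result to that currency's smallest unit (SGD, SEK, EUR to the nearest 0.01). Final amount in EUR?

EUR 5,979,121.94

NOK 72,900,000.00 ÷ 8.2441 = SGD 8,842,687.50
SGD 8,842,687.50 ÷ 0.12904 = SEK 68,526,716.52
SEK 68,526,716.52 ÷ 11.461 = EUR 5,979,121.94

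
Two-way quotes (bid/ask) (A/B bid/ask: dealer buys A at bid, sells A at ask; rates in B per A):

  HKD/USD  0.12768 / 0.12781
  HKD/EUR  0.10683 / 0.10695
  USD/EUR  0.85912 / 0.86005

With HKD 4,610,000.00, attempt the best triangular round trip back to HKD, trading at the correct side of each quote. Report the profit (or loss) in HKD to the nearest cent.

Net profit: HKD 118,210.90

Best loop HKD → USD → EUR → HKD:
HKD 4,610,000.00 × 0.12768 (sell HKD at bid) = USD 588,604.80
USD 588,604.80 × 0.85912 (sell USD at bid) = EUR 505,682.16
EUR 505,682.16 ÷ 0.10695 (buy HKD at ask) = HKD 4,728,210.90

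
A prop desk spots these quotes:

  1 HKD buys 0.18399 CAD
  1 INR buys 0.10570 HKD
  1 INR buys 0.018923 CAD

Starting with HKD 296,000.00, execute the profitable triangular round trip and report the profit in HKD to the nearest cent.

Profitable loop is HKD → CAD → INR → HKD:
HKD 296,000.00 × 0.18399 = CAD 54,461.04
CAD 54,461.04 ÷ 0.018923 = INR 2,878,034.14
INR 2,878,034.14 × 0.10570 = HKD 304,208.21
Profit = HKD 304,208.21 − HKD 296,000.00

Profit: HKD 8,208.21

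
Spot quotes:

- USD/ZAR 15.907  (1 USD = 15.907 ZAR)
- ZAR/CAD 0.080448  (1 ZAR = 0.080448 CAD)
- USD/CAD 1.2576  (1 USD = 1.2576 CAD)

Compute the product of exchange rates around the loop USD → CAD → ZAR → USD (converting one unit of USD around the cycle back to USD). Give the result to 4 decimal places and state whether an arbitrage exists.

0.9827 (arbitrage exists)

Around USD → CAD → ZAR → USD: 1 × 1.2576 ÷ 0.080448 ÷ 15.907 = 0.982741
Product < 1; profitable direction is USD → ZAR → CAD → USD.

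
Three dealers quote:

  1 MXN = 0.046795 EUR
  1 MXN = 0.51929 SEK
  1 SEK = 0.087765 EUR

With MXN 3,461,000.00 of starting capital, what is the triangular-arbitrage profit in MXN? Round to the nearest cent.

Profit: MXN 92,609.76

Profitable loop is MXN → EUR → SEK → MXN:
MXN 3,461,000.00 × 0.046795 = EUR 161,957.50
EUR 161,957.50 ÷ 0.087765 = SEK 1,845,354.01
SEK 1,845,354.01 ÷ 0.51929 = MXN 3,553,609.76
Profit = MXN 3,553,609.76 − MXN 3,461,000.00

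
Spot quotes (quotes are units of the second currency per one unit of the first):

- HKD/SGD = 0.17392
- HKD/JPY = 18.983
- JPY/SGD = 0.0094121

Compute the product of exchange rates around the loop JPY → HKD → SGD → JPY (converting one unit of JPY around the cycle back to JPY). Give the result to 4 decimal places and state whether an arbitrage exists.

0.9734 (arbitrage exists)

Around JPY → HKD → SGD → JPY: 1 ÷ 18.983 × 0.17392 ÷ 0.0094121 = 0.973415
Product < 1; profitable direction is JPY → SGD → HKD → JPY.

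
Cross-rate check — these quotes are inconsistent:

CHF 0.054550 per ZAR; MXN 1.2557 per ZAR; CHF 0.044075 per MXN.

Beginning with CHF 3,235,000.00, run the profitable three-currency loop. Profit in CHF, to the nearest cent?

Profitable loop is CHF → ZAR → MXN → CHF:
CHF 3,235,000.00 ÷ 0.054550 = ZAR 59,303,391.38
ZAR 59,303,391.38 × 1.2557 = MXN 74,467,268.56
MXN 74,467,268.56 × 0.044075 = CHF 3,282,144.86
Profit = CHF 3,282,144.86 − CHF 3,235,000.00

Profit: CHF 47,144.86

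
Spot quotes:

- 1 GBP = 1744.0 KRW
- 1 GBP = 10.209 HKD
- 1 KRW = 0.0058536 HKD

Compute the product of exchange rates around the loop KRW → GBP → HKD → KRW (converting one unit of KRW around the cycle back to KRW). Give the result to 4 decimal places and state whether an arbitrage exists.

Around KRW → GBP → HKD → KRW: 1 ÷ 1744.0 × 10.209 ÷ 0.0058536 = 1.000032
Product ≈ 1 (deviation 0.003%, within rounding noise).

1.0000 (no arbitrage)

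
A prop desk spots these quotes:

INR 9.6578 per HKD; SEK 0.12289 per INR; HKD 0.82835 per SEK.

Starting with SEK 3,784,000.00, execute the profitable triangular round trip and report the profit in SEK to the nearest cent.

Profit: SEK 64,952.04

Profitable loop is SEK → INR → HKD → SEK:
SEK 3,784,000.00 ÷ 0.12289 = INR 30,791,764.99
INR 30,791,764.99 ÷ 9.6578 = HKD 3,188,279.42
HKD 3,188,279.42 ÷ 0.82835 = SEK 3,848,952.04
Profit = SEK 3,848,952.04 − SEK 3,784,000.00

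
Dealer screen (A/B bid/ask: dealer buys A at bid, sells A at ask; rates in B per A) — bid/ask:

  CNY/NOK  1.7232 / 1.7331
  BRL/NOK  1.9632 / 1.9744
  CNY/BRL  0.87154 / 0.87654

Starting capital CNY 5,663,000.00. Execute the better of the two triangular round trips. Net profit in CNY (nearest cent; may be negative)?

Best loop CNY → NOK → BRL → CNY:
CNY 5,663,000.00 × 1.7232 (sell CNY at bid) = NOK 9,758,481.60
NOK 9,758,481.60 ÷ 1.9744 (buy BRL at ask) = BRL 4,942,504.86
BRL 4,942,504.86 ÷ 0.87654 (buy CNY at ask) = CNY 5,638,652.96

Net result: CNY -24,347.04 (no profitable arbitrage after spreads)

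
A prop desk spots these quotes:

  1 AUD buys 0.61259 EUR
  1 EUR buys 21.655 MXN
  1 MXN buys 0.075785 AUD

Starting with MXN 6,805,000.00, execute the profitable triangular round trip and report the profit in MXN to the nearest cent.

Profitable loop is MXN → AUD → EUR → MXN:
MXN 6,805,000.00 × 0.075785 = AUD 515,716.93
AUD 515,716.93 × 0.61259 = EUR 315,923.03
EUR 315,923.03 × 21.655 = MXN 6,841,313.24
Profit = MXN 6,841,313.24 − MXN 6,805,000.00

Profit: MXN 36,313.24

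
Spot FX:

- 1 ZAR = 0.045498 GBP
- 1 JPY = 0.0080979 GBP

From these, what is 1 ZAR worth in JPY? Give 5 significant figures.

1 ZAR × 0.045498 = 0.045498 GBP
0.045498 GBP ÷ 0.0080979 = 5.61849 JPY

ZAR/JPY = 5.6185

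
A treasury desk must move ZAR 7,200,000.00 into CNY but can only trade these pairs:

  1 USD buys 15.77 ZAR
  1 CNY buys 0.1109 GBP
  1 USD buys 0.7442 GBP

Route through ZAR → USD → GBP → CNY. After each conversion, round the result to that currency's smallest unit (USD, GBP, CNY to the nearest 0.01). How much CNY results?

ZAR 7,200,000.00 ÷ 15.77 = USD 456,563.09
USD 456,563.09 × 0.7442 = GBP 339,774.25
GBP 339,774.25 ÷ 0.1109 = CNY 3,063,789.45

CNY 3,063,789.45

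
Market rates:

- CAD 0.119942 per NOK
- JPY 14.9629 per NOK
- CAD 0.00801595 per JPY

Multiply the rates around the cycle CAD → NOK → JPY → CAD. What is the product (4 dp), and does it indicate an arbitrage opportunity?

Around CAD → NOK → JPY → CAD: 1 ÷ 0.119942 × 14.9629 × 0.00801595 = 0.999999
Product ≈ 1 (deviation 0.000%, within rounding noise).

1.0000 (no arbitrage)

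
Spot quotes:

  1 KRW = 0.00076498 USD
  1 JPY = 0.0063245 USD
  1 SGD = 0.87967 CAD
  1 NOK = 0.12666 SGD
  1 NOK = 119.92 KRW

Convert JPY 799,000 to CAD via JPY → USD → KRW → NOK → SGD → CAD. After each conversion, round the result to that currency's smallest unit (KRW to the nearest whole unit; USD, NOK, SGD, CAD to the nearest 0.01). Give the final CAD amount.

JPY 799,000 × 0.0063245 = USD 5,053.28
USD 5,053.28 ÷ 0.00076498 = KRW 6,605,767
KRW 6,605,767 ÷ 119.92 = NOK 55,084.78
NOK 55,084.78 × 0.12666 = SGD 6,977.04
SGD 6,977.04 × 0.87967 = CAD 6,137.49

CAD 6,137.49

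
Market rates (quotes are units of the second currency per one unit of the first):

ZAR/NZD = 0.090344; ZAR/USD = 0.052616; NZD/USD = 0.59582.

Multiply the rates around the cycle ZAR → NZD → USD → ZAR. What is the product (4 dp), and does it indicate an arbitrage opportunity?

1.0230 (arbitrage exists)

Around ZAR → NZD → USD → ZAR: 1 × 0.090344 × 0.59582 ÷ 0.052616 = 1.023049
Product > 1; profitable direction is ZAR → NZD → USD → ZAR.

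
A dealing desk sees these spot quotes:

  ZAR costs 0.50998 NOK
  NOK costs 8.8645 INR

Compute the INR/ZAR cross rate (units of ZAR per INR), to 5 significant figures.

INR/ZAR = 0.22120

1 INR ÷ 8.8645 = 0.11281 NOK
0.11281 NOK ÷ 0.50998 = 0.221204 ZAR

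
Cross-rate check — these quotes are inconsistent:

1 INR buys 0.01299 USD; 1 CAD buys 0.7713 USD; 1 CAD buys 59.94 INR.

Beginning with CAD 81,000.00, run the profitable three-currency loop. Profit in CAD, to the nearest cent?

Profitable loop is CAD → INR → USD → CAD:
CAD 81,000.00 × 59.94 = INR 4,855,140.00
INR 4,855,140.00 × 0.01299 = USD 63,068.27
USD 63,068.27 ÷ 0.7713 = CAD 81,768.79
Profit = CAD 81,768.79 − CAD 81,000.00

Profit: CAD 768.79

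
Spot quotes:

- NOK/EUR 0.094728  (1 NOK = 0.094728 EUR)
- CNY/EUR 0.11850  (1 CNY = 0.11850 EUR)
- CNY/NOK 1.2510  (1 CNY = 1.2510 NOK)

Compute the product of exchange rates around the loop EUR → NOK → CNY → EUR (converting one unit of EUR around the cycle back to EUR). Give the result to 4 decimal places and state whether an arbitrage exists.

1.0000 (no arbitrage)

Around EUR → NOK → CNY → EUR: 1 ÷ 0.094728 ÷ 1.2510 × 0.11850 = 0.999960
Product ≈ 1 (deviation 0.004%, within rounding noise).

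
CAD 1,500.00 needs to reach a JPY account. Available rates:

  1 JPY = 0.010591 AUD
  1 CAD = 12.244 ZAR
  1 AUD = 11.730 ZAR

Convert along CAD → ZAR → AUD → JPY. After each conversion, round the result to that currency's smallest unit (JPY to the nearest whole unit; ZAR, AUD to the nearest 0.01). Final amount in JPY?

CAD 1,500.00 × 12.244 = ZAR 18,366.00
ZAR 18,366.00 ÷ 11.730 = AUD 1,565.73
AUD 1,565.73 ÷ 0.010591 = JPY 147,836

JPY 147,836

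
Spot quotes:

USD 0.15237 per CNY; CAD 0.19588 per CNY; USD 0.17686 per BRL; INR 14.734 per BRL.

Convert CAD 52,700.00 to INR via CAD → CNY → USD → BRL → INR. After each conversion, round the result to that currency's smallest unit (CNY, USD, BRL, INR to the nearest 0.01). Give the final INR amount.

CAD 52,700.00 ÷ 0.19588 = CNY 269,042.27
CNY 269,042.27 × 0.15237 = USD 40,993.97
USD 40,993.97 ÷ 0.17686 = BRL 231,787.69
BRL 231,787.69 × 14.734 = INR 3,415,159.82

INR 3,415,159.82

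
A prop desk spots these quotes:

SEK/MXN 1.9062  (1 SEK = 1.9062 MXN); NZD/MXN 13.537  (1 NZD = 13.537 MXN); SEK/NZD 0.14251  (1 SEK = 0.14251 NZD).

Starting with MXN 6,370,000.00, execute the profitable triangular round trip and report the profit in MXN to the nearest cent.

Profitable loop is MXN → SEK → NZD → MXN:
MXN 6,370,000.00 ÷ 1.9062 = SEK 3,341,727.00
SEK 3,341,727.00 × 0.14251 = NZD 476,229.51
NZD 476,229.51 × 13.537 = MXN 6,446,718.93
Profit = MXN 6,446,718.93 − MXN 6,370,000.00

Profit: MXN 76,718.93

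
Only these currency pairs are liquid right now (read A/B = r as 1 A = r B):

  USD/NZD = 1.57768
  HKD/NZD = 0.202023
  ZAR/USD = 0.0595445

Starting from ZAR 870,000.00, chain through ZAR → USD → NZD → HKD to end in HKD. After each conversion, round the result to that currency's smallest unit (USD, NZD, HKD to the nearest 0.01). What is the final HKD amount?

HKD 404,556.36

ZAR 870,000.00 × 0.0595445 = USD 51,803.72
USD 51,803.72 × 1.57768 = NZD 81,729.69
NZD 81,729.69 ÷ 0.202023 = HKD 404,556.36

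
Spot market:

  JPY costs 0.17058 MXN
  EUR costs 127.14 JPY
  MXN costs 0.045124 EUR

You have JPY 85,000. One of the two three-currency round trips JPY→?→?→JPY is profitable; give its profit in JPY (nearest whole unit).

Profit: JPY 1,856

Profitable loop is JPY → EUR → MXN → JPY:
JPY 85,000 ÷ 127.14 = EUR 668.55
EUR 668.55 ÷ 0.045124 = MXN 14,815.94
MXN 14,815.94 ÷ 0.17058 = JPY 86,856
Profit = JPY 86,856 − JPY 85,000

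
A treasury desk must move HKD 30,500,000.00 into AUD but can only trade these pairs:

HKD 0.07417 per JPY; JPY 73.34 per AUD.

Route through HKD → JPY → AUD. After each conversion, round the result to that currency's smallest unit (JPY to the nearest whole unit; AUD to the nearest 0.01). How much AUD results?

HKD 30,500,000.00 ÷ 0.07417 = JPY 411,217,473
JPY 411,217,473 ÷ 73.34 = AUD 5,607,001.27

AUD 5,607,001.27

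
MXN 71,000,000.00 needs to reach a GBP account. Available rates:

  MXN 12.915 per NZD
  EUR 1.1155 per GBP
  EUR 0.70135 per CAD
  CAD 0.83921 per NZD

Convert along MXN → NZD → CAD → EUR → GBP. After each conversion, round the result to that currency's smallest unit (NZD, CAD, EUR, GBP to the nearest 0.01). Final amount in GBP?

GBP 2,900,679.96

MXN 71,000,000.00 ÷ 12.915 = NZD 5,497,483.55
NZD 5,497,483.55 × 0.83921 = CAD 4,613,543.17
CAD 4,613,543.17 × 0.70135 = EUR 3,235,708.50
EUR 3,235,708.50 ÷ 1.1155 = GBP 2,900,679.96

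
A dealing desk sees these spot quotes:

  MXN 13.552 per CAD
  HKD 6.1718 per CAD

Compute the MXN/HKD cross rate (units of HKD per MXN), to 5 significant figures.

1 MXN ÷ 13.552 = 0.0737898 CAD
0.0737898 CAD × 6.1718 = 0.455416 HKD

MXN/HKD = 0.45542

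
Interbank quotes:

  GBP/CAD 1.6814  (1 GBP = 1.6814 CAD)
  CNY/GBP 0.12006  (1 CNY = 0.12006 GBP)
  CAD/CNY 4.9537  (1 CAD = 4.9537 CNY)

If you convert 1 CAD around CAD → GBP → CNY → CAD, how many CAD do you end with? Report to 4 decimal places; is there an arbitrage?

1.0000 (no arbitrage)

Around CAD → GBP → CNY → CAD: 1 ÷ 1.6814 ÷ 0.12006 ÷ 4.9537 = 1.000002
Product ≈ 1 (deviation 0.000%, within rounding noise).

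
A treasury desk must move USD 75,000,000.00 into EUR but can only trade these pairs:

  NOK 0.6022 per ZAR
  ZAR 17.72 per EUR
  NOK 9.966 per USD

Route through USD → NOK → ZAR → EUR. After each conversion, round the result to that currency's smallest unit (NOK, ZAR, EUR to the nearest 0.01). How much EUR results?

EUR 70,045,086.75

USD 75,000,000.00 × 9.966 = NOK 747,450,000.00
NOK 747,450,000.00 ÷ 0.6022 = ZAR 1,241,198,937.23
ZAR 1,241,198,937.23 ÷ 17.72 = EUR 70,045,086.75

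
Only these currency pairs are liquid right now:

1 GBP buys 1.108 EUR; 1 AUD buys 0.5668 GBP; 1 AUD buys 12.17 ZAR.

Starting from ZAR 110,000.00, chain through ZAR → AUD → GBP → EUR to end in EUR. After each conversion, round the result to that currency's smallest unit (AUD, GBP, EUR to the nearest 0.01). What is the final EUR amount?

ZAR 110,000.00 ÷ 12.17 = AUD 9,038.62
AUD 9,038.62 × 0.5668 = GBP 5,123.09
GBP 5,123.09 × 1.108 = EUR 5,676.38

EUR 5,676.38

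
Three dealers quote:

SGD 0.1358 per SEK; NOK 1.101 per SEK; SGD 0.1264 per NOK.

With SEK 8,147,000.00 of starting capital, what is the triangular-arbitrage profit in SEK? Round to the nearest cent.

Profitable loop is SEK → NOK → SGD → SEK:
SEK 8,147,000.00 × 1.101 = NOK 8,969,847.00
NOK 8,969,847.00 × 0.1264 = SGD 1,133,788.66
SGD 1,133,788.66 ÷ 0.1358 = SEK 8,348,959.21
Profit = SEK 8,348,959.21 − SEK 8,147,000.00

Profit: SEK 201,959.21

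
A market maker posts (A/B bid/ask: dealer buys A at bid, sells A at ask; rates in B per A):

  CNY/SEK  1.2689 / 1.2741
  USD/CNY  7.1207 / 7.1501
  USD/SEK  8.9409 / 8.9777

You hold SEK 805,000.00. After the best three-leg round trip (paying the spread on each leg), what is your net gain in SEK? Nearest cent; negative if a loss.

Net profit: SEK 5,178.81

Best loop SEK → USD → CNY → SEK:
SEK 805,000.00 ÷ 8.9777 (buy USD at ask) = USD 89,666.62
USD 89,666.62 × 7.1207 (sell USD at bid) = CNY 638,489.09
CNY 638,489.09 × 1.2689 (sell CNY at bid) = SEK 810,178.81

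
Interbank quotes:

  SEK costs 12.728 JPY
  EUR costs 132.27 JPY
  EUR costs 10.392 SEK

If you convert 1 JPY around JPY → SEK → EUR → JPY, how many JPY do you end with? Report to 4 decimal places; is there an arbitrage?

Around JPY → SEK → EUR → JPY: 1 ÷ 12.728 ÷ 10.392 × 132.27 = 1.000005
Product ≈ 1 (deviation 0.000%, within rounding noise).

1.0000 (no arbitrage)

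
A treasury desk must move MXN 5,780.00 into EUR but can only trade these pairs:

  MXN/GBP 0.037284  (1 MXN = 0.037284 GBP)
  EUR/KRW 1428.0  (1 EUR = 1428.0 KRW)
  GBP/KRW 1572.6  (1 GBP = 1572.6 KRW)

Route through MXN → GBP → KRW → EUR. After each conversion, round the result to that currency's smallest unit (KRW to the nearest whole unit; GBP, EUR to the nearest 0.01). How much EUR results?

EUR 237.32

MXN 5,780.00 × 0.037284 = GBP 215.50
GBP 215.50 × 1572.6 = KRW 338,895
KRW 338,895 ÷ 1428.0 = EUR 237.32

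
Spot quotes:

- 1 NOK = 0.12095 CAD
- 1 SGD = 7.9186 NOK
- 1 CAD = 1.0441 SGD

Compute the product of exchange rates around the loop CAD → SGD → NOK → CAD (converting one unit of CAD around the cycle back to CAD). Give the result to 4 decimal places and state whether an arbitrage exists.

Around CAD → SGD → NOK → CAD: 1 × 1.0441 × 7.9186 × 0.12095 = 0.999992
Product ≈ 1 (deviation 0.001%, within rounding noise).

1.0000 (no arbitrage)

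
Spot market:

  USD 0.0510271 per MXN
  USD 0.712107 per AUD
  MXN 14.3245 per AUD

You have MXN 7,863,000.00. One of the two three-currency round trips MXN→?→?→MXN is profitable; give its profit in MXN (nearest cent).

Profitable loop is MXN → USD → AUD → MXN:
MXN 7,863,000.00 × 0.0510271 = USD 401,226.09
USD 401,226.09 ÷ 0.712107 = AUD 563,435.11
AUD 563,435.11 × 14.3245 = MXN 8,070,926.26
Profit = MXN 8,070,926.26 − MXN 7,863,000.00

Profit: MXN 207,926.26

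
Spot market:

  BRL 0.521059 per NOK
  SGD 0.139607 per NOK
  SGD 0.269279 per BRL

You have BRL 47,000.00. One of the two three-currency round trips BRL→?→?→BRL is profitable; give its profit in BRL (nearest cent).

Profitable loop is BRL → SGD → NOK → BRL:
BRL 47,000.00 × 0.269279 = SGD 12,656.11
SGD 12,656.11 ÷ 0.139607 = NOK 90,655.29
NOK 90,655.29 × 0.521059 = BRL 47,236.75
Profit = BRL 47,236.75 − BRL 47,000.00

Profit: BRL 236.75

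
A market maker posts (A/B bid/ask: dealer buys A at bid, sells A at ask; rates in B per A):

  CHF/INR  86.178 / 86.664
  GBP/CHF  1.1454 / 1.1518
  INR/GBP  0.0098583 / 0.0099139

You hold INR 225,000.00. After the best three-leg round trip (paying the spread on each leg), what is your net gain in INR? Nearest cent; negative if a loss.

Best loop INR → CHF → GBP → INR:
INR 225,000.00 ÷ 86.664 (buy CHF at ask) = CHF 2,596.23
CHF 2,596.23 ÷ 1.1518 (buy GBP at ask) = GBP 2,254.07
GBP 2,254.07 ÷ 0.0099139 (buy INR at ask) = INR 227,364.25

Net profit: INR 2,364.25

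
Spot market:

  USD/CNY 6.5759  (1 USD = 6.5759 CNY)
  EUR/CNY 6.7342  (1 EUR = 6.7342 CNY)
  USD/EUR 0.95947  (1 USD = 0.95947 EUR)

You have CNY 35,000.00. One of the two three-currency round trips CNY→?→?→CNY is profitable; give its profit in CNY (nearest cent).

Profitable loop is CNY → EUR → USD → CNY:
CNY 35,000.00 ÷ 6.7342 = EUR 5,197.35
EUR 5,197.35 ÷ 0.95947 = USD 5,416.90
USD 5,416.90 × 6.5759 = CNY 35,620.98
Profit = CNY 35,620.98 − CNY 35,000.00

Profit: CNY 620.98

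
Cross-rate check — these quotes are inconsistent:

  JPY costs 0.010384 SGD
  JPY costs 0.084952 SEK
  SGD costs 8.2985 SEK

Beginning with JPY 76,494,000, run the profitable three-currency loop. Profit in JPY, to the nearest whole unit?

Profitable loop is JPY → SGD → SEK → JPY:
JPY 76,494,000 × 0.010384 = SGD 794,313.70
SGD 794,313.70 × 8.2985 = SEK 6,591,612.21
SEK 6,591,612.21 ÷ 0.084952 = JPY 77,592,196
Profit = JPY 77,592,196 − JPY 76,494,000

Profit: JPY 1,098,196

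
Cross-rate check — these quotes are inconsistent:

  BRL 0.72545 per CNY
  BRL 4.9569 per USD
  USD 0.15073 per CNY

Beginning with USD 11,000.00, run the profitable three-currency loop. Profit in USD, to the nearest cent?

Profit: USD 329.09

Profitable loop is USD → BRL → CNY → USD:
USD 11,000.00 × 4.9569 = BRL 54,525.90
BRL 54,525.90 ÷ 0.72545 = CNY 75,161.49
CNY 75,161.49 × 0.15073 = USD 11,329.09
Profit = USD 11,329.09 − USD 11,000.00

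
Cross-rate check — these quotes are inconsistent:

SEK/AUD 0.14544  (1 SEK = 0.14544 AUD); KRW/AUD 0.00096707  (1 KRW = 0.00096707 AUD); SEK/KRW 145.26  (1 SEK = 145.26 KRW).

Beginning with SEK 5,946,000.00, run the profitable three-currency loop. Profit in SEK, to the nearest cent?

Profitable loop is SEK → AUD → KRW → SEK:
SEK 5,946,000.00 × 0.14544 = AUD 864,786.24
AUD 864,786.24 ÷ 0.00096707 = KRW 894,233,344
KRW 894,233,344 ÷ 145.26 = SEK 6,156,088.01
Profit = SEK 6,156,088.01 − SEK 5,946,000.00

Profit: SEK 210,088.01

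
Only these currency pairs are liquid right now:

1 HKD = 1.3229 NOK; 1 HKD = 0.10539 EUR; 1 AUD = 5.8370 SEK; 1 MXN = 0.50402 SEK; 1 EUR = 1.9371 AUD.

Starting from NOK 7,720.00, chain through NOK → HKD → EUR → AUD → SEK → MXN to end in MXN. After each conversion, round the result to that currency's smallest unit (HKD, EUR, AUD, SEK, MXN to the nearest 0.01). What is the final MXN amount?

MXN 13,797.01

NOK 7,720.00 ÷ 1.3229 = HKD 5,835.66
HKD 5,835.66 × 0.10539 = EUR 615.02
EUR 615.02 × 1.9371 = AUD 1,191.36
AUD 1,191.36 × 5.8370 = SEK 6,953.97
SEK 6,953.97 ÷ 0.50402 = MXN 13,797.01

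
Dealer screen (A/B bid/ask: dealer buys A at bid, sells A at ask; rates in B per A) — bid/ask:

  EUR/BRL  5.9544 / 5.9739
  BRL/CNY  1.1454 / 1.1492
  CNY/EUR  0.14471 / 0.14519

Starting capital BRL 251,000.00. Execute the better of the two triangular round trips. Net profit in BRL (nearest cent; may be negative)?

Net profit: BRL 816.08

Best loop BRL → EUR → CNY → BRL:
BRL 251,000.00 ÷ 5.9739 (buy EUR at ask) = EUR 42,016.10
EUR 42,016.10 ÷ 0.14519 (buy CNY at ask) = CNY 289,387.03
CNY 289,387.03 ÷ 1.1492 (buy BRL at ask) = BRL 251,816.08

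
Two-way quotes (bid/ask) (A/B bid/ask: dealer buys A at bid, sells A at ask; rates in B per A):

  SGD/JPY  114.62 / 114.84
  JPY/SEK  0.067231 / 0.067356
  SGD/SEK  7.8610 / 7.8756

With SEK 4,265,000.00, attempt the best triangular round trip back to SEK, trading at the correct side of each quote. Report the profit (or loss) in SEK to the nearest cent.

Best loop SEK → JPY → SGD → SEK:
SEK 4,265,000.00 ÷ 0.067356 (buy JPY at ask) = JPY 63,320,268
JPY 63,320,268 ÷ 114.84 (buy SGD at ask) = SGD 551,378.16
SGD 551,378.16 × 7.8610 (sell SGD at bid) = SEK 4,334,383.75

Net profit: SEK 69,383.75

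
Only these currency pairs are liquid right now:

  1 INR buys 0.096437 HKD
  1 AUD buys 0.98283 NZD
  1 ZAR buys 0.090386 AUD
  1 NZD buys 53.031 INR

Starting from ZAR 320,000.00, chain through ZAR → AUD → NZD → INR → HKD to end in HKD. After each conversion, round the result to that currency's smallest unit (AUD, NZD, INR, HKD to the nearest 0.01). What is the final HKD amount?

HKD 145,379.45

ZAR 320,000.00 × 0.090386 = AUD 28,923.52
AUD 28,923.52 × 0.98283 = NZD 28,426.90
NZD 28,426.90 × 53.031 = INR 1,507,506.93
INR 1,507,506.93 × 0.096437 = HKD 145,379.45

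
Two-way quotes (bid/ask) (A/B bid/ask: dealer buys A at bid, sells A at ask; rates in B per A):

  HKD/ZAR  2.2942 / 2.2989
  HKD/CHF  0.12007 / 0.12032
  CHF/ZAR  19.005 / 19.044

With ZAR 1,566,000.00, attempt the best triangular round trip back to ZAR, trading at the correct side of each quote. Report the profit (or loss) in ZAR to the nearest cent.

Net profit: ZAR 1,931.33

Best loop ZAR → CHF → HKD → ZAR:
ZAR 1,566,000.00 ÷ 19.044 (buy CHF at ask) = CHF 82,230.62
CHF 82,230.62 ÷ 0.12032 (buy HKD at ask) = HKD 683,432.71
HKD 683,432.71 × 2.2942 (sell HKD at bid) = ZAR 1,567,931.33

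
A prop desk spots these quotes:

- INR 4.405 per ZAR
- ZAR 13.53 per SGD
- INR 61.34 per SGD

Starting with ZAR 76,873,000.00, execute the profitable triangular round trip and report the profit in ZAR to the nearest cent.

Profitable loop is ZAR → SGD → INR → ZAR:
ZAR 76,873,000.00 ÷ 13.53 = SGD 5,681,670.36
SGD 5,681,670.36 × 61.34 = INR 348,513,660.01
INR 348,513,660.01 ÷ 4.405 = ZAR 79,117,743.48
Profit = ZAR 79,117,743.48 − ZAR 76,873,000.00

Profit: ZAR 2,244,743.48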